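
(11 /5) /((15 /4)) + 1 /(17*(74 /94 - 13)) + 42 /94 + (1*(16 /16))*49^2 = 2402.03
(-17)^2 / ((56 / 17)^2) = 83521 / 3136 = 26.63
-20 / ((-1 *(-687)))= -20 / 687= -0.03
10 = 10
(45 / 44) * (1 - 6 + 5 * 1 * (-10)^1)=-225 / 4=-56.25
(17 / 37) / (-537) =-17 / 19869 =-0.00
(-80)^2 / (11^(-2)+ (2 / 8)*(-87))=-3097600 / 10523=-294.36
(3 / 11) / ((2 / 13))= 39 / 22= 1.77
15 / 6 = 5 / 2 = 2.50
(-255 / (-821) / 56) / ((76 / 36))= 2295 / 873544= 0.00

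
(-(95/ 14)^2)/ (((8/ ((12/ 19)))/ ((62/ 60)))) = -2945/ 784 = -3.76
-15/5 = -3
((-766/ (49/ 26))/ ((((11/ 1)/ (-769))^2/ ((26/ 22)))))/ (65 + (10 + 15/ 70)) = -23555091352/ 754677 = -31212.15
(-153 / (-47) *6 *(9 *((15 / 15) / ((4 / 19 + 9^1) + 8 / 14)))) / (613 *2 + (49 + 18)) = 366282 / 26354357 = 0.01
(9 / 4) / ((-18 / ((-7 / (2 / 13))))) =91 / 16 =5.69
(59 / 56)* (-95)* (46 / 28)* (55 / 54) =-7090325 / 42336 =-167.48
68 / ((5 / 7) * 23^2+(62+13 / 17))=4046 / 26217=0.15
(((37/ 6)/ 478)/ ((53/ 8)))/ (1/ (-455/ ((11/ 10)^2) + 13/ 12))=-20143799/ 27588726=-0.73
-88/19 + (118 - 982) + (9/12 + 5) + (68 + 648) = -11163/76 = -146.88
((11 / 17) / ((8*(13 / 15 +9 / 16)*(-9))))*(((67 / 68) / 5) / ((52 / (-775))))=0.02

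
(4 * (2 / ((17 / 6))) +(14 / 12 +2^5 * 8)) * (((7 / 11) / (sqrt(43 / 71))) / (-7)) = -26519 * sqrt(3053) / 48246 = -30.37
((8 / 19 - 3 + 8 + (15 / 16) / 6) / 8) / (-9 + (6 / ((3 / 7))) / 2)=-3391 / 9728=-0.35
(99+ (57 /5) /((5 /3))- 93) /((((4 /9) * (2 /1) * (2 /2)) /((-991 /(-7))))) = 2862999 /1400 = 2045.00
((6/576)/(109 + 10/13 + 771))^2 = 169/1208240640000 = 0.00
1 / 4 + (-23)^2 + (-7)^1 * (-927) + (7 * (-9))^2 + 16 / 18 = 10988.14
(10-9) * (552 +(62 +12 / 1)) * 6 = 3756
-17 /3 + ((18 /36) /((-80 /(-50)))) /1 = -257 /48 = -5.35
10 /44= 5 /22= 0.23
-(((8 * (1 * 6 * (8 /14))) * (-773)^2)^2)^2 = -173237084506675299201367331045376 /2401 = -72152055188119658143010130000.00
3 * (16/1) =48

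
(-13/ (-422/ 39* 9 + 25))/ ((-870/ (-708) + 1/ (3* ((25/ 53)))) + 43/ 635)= 189947550/ 2118654913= 0.09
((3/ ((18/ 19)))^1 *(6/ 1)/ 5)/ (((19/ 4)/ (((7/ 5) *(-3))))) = -84/ 25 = -3.36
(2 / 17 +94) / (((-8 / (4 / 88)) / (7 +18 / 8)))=-925 / 187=-4.95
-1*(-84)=84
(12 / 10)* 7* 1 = 42 / 5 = 8.40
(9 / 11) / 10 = 9 / 110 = 0.08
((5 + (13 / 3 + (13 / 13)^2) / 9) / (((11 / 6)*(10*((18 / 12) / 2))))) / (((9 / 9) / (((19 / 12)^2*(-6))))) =-54511 / 8910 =-6.12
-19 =-19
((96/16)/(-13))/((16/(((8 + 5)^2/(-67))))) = 39/536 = 0.07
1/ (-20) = -1/ 20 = -0.05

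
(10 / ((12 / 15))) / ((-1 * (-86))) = 25 / 172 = 0.15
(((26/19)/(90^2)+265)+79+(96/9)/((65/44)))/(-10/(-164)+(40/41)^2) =590608606729/1703095875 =346.79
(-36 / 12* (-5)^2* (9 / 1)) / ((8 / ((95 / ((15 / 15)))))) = -64125 / 8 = -8015.62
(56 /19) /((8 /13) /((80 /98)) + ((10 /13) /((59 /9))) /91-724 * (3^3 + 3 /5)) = -19543160 /132492592327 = -0.00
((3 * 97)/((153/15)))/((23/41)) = 19885/391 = 50.86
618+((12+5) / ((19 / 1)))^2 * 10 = 225988 / 361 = 626.01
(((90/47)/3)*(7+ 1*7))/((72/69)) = 805/94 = 8.56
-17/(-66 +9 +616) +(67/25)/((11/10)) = 73971/30745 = 2.41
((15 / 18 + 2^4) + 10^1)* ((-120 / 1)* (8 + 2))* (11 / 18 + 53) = -1726277.78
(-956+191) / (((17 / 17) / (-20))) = 15300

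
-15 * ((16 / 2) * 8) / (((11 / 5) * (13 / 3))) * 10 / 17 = -144000 / 2431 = -59.23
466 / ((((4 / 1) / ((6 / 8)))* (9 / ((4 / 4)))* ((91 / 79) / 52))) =18407 / 42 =438.26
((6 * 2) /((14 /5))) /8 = 15 /28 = 0.54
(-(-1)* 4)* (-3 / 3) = -4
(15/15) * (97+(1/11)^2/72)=845065/8712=97.00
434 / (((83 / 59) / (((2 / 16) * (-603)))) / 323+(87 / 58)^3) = 39898040112 / 310261705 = 128.59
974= 974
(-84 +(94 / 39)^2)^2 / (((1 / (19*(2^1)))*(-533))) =-435.88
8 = 8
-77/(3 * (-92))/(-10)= -77/2760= -0.03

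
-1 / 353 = -0.00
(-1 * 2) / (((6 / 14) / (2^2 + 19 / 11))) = -294 / 11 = -26.73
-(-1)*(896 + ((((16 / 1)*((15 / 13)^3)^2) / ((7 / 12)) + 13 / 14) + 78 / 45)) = 976520567671 / 1013629890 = 963.39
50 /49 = 1.02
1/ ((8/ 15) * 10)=3/ 16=0.19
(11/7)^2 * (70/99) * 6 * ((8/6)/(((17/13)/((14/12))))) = 5720/459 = 12.46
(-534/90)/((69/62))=-5518/1035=-5.33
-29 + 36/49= -1385/49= -28.27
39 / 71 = 0.55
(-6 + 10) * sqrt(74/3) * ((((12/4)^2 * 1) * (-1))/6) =-2 * sqrt(222) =-29.80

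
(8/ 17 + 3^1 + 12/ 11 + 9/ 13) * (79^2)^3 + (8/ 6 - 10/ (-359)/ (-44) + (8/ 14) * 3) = 4255714758310379513/ 3332238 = 1277134093756.32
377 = 377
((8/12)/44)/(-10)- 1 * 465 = -306901/660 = -465.00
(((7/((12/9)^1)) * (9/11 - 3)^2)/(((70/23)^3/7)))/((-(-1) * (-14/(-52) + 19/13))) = 3.59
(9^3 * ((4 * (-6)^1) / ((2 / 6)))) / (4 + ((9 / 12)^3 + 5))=-373248 / 67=-5570.87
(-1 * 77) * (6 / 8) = -231 / 4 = -57.75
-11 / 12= -0.92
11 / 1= 11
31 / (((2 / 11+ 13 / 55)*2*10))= 341 / 92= 3.71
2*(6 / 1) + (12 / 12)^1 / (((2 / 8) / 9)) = 48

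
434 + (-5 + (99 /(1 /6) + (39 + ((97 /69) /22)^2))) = 2447201497 /2304324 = 1062.00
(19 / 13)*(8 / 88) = 19 / 143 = 0.13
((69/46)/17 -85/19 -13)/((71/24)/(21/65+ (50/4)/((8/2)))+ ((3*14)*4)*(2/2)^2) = -60411549/586753402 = -0.10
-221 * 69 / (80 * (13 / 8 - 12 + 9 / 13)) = 198237 / 10070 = 19.69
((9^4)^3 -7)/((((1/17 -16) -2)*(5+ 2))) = -4801302120058/2135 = -2248853452.02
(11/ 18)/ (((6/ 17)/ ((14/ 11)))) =119/ 54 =2.20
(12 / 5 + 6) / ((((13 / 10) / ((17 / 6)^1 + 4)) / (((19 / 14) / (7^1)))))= 779 / 91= 8.56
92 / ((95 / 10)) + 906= 17398 / 19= 915.68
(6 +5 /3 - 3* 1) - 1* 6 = -4 /3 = -1.33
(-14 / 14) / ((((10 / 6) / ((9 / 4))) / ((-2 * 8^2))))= 864 / 5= 172.80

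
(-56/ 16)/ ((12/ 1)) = -7/ 24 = -0.29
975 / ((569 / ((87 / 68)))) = 84825 / 38692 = 2.19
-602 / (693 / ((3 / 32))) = -43 / 528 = -0.08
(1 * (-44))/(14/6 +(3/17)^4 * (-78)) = -11024772/565693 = -19.49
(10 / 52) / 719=5 / 18694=0.00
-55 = -55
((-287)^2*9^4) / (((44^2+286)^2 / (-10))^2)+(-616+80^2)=35248827697539801 / 6094193324164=5784.00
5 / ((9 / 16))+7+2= 161 / 9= 17.89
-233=-233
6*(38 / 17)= 228 / 17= 13.41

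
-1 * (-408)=408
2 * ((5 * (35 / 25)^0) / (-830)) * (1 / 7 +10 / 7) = -11 / 581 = -0.02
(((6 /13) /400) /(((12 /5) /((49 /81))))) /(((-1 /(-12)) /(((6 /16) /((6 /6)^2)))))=49 /37440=0.00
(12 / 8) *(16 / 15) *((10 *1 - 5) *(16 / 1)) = 128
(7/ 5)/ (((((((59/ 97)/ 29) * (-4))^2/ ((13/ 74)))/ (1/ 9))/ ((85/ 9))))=36.67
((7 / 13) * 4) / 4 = 7 / 13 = 0.54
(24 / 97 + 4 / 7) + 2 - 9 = -6.18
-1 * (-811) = 811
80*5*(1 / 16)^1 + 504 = 529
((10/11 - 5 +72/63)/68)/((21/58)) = -6583/54978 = -0.12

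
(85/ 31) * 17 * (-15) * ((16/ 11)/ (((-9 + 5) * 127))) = 86700/ 43307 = 2.00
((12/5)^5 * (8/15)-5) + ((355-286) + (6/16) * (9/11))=146814451/1375000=106.77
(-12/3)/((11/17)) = -68/11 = -6.18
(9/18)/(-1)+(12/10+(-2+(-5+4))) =-23/10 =-2.30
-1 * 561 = -561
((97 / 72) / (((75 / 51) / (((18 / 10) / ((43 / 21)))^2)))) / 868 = 934983 / 1146380000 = 0.00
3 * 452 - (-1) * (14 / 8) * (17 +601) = 4875 / 2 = 2437.50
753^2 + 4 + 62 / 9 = 5103179 / 9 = 567019.89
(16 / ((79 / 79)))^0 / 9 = 1 / 9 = 0.11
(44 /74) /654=11 /12099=0.00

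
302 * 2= 604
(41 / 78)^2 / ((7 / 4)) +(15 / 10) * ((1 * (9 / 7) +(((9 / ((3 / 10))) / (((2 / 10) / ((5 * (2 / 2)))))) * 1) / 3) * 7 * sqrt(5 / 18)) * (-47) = -65358.59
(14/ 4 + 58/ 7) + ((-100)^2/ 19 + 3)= 143933/ 266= 541.10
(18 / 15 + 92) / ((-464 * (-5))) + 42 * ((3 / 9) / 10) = 8353 / 5800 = 1.44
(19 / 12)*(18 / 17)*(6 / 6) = 57 / 34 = 1.68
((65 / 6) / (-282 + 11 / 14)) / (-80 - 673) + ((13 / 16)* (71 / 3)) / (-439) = -2733093883 / 62469229392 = -0.04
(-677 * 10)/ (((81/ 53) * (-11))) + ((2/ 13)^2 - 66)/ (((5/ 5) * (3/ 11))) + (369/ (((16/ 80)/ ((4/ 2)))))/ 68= 1101020815/ 5119686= 215.06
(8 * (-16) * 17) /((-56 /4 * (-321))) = -1088 /2247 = -0.48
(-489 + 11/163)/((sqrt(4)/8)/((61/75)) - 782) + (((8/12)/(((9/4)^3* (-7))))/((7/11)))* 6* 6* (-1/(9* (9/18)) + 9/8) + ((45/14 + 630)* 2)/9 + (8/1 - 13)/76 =35663124094021747/253204779693852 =140.85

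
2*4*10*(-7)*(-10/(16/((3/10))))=105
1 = 1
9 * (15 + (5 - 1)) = 171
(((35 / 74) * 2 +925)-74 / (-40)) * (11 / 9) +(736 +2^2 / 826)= 5143523167 / 2750580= 1869.98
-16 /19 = -0.84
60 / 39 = 20 / 13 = 1.54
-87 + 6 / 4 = -171 / 2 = -85.50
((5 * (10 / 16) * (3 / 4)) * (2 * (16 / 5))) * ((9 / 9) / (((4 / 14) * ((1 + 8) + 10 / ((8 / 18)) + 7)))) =15 / 11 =1.36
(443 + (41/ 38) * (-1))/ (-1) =-16793/ 38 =-441.92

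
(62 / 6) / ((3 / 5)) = 17.22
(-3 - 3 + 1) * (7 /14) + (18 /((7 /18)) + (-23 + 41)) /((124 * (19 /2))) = -20165 /8246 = -2.45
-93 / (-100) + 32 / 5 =733 / 100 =7.33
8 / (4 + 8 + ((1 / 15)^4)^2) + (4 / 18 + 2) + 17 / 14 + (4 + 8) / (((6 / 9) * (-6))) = 4274901562555 / 3875090625126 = 1.10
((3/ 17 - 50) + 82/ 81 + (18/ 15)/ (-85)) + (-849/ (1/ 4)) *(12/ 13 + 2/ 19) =-30109614517/ 8502975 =-3541.07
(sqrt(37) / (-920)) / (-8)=sqrt(37) / 7360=0.00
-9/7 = -1.29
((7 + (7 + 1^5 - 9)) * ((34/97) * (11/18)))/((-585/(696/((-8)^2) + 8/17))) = -16973/680940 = -0.02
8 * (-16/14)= -9.14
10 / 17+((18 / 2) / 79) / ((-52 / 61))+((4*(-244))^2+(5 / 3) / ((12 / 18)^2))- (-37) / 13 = 16631147483 / 17459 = 952583.05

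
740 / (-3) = -740 / 3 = -246.67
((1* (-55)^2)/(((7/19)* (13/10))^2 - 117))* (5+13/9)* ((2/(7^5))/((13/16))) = -202679840000/8289280014561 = -0.02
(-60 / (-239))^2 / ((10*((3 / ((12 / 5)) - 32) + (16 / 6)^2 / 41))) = -531360 / 2577927851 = -0.00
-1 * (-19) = 19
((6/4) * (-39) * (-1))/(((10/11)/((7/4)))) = 9009/80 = 112.61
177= 177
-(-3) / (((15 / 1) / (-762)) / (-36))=27432 / 5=5486.40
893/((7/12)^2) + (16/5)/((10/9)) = 2627.21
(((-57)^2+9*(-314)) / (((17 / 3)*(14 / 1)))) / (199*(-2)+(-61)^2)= 1269 / 790874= 0.00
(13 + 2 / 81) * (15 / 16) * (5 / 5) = 12.21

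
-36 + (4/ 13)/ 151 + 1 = -68701/ 1963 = -35.00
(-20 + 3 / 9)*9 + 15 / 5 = -174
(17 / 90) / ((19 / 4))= 34 / 855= 0.04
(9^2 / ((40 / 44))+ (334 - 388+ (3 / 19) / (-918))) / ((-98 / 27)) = -765264 / 79135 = -9.67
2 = 2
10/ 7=1.43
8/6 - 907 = -2717/3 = -905.67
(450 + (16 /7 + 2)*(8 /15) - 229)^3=3818360547 /343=11132246.49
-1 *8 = -8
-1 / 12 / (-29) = 1 / 348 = 0.00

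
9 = 9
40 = 40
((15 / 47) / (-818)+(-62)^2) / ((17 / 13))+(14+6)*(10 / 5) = 1947366597 / 653582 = 2979.53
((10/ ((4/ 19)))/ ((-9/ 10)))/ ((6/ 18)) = -475/ 3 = -158.33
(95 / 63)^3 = 3.43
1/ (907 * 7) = 1/ 6349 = 0.00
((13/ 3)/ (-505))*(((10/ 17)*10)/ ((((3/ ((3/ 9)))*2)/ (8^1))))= -0.02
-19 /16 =-1.19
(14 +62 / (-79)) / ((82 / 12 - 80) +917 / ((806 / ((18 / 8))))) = -0.19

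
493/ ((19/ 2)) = 51.89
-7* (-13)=91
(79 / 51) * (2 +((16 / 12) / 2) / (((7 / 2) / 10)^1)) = 6478 / 1071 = 6.05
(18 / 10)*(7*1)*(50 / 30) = 21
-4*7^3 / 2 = -686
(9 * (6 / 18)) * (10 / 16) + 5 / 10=19 / 8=2.38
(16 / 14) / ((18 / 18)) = 8 / 7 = 1.14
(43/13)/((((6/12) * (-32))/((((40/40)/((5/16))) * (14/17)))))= -0.54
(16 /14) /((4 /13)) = 26 /7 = 3.71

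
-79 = -79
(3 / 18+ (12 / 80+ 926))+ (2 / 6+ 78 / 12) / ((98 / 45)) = 683149 / 735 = 929.45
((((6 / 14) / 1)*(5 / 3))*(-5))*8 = -200 / 7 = -28.57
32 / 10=16 / 5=3.20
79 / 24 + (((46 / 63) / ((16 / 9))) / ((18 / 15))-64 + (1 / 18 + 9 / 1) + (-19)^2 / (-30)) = -319253 / 5040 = -63.34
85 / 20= 17 / 4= 4.25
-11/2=-5.50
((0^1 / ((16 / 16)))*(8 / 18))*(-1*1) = 0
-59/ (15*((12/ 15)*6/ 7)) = -413/ 72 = -5.74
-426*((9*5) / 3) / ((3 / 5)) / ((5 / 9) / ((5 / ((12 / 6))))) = -47925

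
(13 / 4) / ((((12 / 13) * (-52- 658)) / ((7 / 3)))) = -1183 / 102240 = -0.01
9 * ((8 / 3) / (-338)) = -12 / 169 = -0.07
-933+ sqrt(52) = -933+ 2*sqrt(13) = -925.79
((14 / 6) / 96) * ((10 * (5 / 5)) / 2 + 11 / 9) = 49 / 324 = 0.15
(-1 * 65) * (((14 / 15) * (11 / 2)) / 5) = -1001 / 15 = -66.73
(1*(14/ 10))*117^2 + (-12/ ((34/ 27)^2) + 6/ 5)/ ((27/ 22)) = 249168149/ 13005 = 19159.41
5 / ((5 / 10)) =10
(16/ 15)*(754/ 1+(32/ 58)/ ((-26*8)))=4548112/ 5655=804.26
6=6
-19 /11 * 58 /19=-58 /11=-5.27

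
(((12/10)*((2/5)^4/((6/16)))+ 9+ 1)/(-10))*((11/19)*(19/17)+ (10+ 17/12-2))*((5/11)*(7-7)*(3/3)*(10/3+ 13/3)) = 0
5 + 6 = 11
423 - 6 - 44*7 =109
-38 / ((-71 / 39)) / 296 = 741 / 10508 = 0.07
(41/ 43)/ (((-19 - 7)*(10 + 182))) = -41/ 214656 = -0.00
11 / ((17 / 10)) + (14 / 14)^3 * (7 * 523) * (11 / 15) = 686257 / 255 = 2691.20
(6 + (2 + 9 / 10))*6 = 267 / 5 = 53.40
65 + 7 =72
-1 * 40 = -40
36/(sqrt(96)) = 3 * sqrt(6)/2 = 3.67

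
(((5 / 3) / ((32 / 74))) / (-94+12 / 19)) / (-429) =3515 / 36530208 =0.00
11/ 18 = 0.61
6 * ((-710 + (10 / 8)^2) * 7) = -238035 / 8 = -29754.38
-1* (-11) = 11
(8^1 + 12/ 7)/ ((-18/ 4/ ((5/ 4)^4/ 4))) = -10625/ 8064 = -1.32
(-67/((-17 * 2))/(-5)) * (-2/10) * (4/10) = 67/2125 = 0.03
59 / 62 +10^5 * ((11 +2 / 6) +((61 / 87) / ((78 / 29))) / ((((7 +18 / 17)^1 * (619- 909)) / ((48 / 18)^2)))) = 293945121150571 / 259381278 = 1133254.97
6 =6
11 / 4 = 2.75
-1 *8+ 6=-2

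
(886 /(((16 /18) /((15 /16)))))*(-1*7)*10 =-2093175 /32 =-65411.72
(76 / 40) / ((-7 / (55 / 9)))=-209 / 126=-1.66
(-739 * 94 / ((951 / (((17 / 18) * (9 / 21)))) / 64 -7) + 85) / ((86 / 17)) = -619066033 / 1390018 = -445.37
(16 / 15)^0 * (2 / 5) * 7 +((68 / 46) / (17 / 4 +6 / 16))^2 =2.90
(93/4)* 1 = 93/4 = 23.25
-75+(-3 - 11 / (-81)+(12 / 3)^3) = -1123 / 81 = -13.86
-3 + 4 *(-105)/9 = -149/3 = -49.67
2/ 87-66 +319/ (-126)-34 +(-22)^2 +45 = 1558399/ 3654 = 426.49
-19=-19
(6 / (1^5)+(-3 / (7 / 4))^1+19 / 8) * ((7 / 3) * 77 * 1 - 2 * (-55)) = 324137 / 168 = 1929.39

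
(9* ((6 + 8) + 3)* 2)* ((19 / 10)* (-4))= -11628 / 5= -2325.60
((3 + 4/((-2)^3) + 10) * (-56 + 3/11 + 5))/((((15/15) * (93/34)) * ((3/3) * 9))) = -850/33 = -25.76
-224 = -224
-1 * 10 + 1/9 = -89/9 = -9.89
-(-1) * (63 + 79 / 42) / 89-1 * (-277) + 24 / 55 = 57188017 / 205590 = 278.17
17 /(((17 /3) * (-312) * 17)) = -1 /1768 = -0.00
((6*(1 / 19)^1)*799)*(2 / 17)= 564 / 19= 29.68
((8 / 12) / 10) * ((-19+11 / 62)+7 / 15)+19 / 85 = -237197 / 237150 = -1.00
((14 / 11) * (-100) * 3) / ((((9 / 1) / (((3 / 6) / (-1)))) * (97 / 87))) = 20300 / 1067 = 19.03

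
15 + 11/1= 26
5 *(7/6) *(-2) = -35/3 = -11.67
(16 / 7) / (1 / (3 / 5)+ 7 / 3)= 4 / 7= 0.57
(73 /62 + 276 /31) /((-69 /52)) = -16250 /2139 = -7.60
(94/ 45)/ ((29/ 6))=188/ 435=0.43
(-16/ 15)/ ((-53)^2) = -16/ 42135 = -0.00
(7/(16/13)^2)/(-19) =-1183/4864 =-0.24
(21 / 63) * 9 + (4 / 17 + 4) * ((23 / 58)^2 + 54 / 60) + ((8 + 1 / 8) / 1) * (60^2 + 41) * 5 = 84594264017 / 571880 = 147923.10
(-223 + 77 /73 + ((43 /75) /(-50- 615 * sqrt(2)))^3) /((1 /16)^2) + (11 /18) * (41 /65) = -3899603191948939622337451429 /68633734530916638281250- 1062534092224 * sqrt(2) /20089490261947265625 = -56817.59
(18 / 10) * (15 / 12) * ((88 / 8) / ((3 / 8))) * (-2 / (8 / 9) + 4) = 231 / 2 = 115.50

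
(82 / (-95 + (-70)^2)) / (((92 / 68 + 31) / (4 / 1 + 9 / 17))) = 287 / 120125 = 0.00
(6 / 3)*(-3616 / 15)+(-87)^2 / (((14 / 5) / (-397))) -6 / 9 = -75156121 / 70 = -1073658.87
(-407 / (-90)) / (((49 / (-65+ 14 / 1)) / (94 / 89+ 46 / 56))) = -32374001 / 3663240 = -8.84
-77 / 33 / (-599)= 0.00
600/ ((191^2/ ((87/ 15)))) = 3480/ 36481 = 0.10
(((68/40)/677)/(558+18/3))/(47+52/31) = 527/5761784520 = 0.00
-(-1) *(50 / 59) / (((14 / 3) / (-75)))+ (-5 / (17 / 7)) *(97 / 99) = -10869010 / 695079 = -15.64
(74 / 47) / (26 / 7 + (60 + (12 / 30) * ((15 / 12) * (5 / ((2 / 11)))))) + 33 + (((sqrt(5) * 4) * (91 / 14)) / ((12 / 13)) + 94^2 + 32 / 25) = 169 * sqrt(5) / 6 + 22606625651 / 2548575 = 8933.28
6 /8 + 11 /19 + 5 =481 /76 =6.33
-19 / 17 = -1.12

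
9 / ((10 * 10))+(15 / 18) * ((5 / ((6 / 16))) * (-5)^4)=6250081 / 900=6944.53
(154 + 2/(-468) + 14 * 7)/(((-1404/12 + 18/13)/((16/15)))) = -471736/202905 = -2.32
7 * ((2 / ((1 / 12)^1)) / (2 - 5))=-56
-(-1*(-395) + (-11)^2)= -516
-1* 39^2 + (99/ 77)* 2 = -10629/ 7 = -1518.43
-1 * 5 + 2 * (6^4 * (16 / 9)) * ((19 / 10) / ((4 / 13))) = 142247 / 5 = 28449.40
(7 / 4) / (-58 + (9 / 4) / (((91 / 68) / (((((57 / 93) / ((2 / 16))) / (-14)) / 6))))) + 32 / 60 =34639013 / 68835840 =0.50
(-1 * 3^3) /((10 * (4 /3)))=-81 /40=-2.02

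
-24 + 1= -23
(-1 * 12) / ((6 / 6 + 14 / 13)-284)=156 / 3665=0.04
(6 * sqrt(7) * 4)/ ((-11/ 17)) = -408 * sqrt(7)/ 11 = -98.13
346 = 346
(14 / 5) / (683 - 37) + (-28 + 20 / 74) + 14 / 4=-2895177 / 119510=-24.23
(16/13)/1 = 16/13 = 1.23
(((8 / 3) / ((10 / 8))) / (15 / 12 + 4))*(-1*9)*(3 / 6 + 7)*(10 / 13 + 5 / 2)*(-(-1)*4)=-32640 / 91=-358.68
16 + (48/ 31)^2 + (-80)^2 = 6168080/ 961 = 6418.40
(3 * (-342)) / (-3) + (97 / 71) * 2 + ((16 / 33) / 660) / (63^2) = 344.73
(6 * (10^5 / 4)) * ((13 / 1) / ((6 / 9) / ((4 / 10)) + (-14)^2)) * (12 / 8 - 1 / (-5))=9945000 / 593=16770.66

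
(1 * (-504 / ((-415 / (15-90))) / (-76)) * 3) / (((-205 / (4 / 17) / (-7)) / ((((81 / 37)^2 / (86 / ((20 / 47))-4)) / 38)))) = 148803480 / 8091107215097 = 0.00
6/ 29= 0.21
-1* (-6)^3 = 216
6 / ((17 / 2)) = 12 / 17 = 0.71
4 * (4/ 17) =16/ 17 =0.94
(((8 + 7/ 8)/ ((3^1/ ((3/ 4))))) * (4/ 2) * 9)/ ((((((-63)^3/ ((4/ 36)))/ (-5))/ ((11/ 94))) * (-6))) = -3905/ 2256424128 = -0.00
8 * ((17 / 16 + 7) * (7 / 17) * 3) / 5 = 2709 / 170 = 15.94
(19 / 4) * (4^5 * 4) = 19456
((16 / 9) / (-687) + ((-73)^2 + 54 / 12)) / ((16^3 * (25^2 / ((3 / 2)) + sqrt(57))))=41221268125 / 13186069327872 - 65954029 * sqrt(57) / 8790712885248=0.00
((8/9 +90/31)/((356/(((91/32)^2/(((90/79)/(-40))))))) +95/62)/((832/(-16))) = 170748391/5949904896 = 0.03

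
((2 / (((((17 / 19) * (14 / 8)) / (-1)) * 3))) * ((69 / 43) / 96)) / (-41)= 437 / 2517564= 0.00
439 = 439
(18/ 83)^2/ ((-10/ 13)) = -2106/ 34445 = -0.06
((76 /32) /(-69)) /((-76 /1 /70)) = 35 /1104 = 0.03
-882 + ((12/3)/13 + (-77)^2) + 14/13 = 65629/13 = 5048.38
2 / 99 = 0.02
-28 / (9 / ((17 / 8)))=-119 / 18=-6.61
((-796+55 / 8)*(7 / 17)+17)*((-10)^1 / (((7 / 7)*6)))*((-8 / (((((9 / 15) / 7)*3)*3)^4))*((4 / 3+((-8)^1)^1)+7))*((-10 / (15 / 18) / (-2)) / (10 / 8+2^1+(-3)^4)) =-2513786975000 / 9133876467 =-275.22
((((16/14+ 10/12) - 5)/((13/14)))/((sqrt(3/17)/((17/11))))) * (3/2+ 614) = -2657729 * sqrt(51)/2574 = -7373.73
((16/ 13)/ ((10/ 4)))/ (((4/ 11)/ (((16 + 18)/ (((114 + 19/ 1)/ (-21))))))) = -8976/ 1235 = -7.27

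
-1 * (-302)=302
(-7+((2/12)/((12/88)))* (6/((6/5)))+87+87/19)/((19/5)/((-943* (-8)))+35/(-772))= -112897619680/55811493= -2022.84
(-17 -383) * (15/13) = -6000/13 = -461.54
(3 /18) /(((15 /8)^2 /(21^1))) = 224 /225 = 1.00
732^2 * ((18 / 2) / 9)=535824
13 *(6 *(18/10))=140.40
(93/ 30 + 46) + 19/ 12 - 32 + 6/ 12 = 19.18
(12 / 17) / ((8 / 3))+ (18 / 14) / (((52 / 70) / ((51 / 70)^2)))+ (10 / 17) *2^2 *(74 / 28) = 3206213 / 433160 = 7.40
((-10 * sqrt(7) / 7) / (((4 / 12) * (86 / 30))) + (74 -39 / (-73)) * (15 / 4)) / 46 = 81615 / 13432 -225 * sqrt(7) / 6923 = 5.99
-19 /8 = -2.38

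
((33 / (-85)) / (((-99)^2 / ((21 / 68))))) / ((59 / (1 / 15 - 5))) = 0.00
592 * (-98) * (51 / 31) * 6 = -17752896 / 31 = -572674.06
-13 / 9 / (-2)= 13 / 18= 0.72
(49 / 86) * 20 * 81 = 39690 / 43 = 923.02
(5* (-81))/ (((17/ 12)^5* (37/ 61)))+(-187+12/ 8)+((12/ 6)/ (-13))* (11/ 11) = -413417298903/ 1365902434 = -302.67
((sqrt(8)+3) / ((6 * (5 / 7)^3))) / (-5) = -343 / 1250-343 * sqrt(2) / 1875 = -0.53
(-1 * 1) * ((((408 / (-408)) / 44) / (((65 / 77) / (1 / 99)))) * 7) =49 / 25740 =0.00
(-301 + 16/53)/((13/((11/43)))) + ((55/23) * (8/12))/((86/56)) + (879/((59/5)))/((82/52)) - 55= -62508296222/4945072197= -12.64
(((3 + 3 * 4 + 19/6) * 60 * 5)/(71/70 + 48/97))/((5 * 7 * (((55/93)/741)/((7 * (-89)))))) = -9078569676540/112717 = -80543038.55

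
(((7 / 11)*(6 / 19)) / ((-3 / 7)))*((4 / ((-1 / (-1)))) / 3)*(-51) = 6664 / 209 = 31.89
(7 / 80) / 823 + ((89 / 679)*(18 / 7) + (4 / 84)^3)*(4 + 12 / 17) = 1595410099723 / 1005468251760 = 1.59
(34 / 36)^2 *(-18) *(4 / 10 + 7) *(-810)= 96237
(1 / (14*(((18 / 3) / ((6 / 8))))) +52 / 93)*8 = 5917 / 1302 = 4.54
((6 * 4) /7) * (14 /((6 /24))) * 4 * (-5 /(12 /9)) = -2880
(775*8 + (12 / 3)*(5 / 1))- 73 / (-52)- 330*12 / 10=302921 / 52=5825.40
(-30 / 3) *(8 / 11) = -80 / 11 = -7.27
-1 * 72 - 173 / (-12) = -691 / 12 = -57.58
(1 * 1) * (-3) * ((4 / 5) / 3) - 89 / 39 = -601 / 195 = -3.08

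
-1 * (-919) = 919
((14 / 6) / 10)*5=7 / 6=1.17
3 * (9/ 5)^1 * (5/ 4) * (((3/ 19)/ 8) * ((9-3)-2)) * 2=81/ 76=1.07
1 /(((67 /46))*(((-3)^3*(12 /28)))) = -322 /5427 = -0.06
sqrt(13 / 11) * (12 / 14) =0.93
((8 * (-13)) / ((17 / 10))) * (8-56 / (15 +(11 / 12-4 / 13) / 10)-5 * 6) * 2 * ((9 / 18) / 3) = 125684000 / 239649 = 524.45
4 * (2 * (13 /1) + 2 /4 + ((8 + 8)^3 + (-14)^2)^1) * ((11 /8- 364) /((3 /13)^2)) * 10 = -2352474085 /2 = -1176237042.50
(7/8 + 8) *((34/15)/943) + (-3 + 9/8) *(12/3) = -423143/56580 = -7.48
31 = 31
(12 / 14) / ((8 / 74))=111 / 14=7.93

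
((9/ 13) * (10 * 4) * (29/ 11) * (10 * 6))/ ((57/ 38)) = 417600/ 143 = 2920.28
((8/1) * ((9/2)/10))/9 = 2/5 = 0.40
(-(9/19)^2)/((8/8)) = -81/361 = -0.22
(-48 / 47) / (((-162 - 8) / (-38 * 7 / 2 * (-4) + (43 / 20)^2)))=13701 / 4250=3.22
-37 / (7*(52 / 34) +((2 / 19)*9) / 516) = -1027786 / 297439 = -3.46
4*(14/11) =56/11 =5.09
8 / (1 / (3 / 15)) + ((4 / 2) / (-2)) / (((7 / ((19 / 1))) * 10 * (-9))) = 1.63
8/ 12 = 2/ 3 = 0.67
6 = 6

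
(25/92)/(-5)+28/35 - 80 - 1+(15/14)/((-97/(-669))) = -22758593/312340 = -72.86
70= 70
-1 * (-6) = 6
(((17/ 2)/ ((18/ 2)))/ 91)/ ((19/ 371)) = 901/ 4446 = 0.20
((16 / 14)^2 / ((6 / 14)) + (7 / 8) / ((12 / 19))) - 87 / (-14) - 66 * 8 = -115887 / 224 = -517.35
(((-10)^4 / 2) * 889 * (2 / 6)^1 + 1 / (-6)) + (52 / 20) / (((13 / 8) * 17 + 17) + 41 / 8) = 2948516439 / 1990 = 1481666.55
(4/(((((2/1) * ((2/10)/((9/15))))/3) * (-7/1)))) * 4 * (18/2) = -648/7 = -92.57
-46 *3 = -138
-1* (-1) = 1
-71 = -71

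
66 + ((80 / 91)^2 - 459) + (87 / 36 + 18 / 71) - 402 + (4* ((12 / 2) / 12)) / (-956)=-1334761278841 / 1686243468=-791.56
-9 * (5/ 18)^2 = -25/ 36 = -0.69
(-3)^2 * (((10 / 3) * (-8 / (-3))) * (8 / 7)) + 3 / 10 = 6421 / 70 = 91.73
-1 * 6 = -6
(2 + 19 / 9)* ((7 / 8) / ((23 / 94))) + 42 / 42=13001 / 828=15.70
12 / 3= 4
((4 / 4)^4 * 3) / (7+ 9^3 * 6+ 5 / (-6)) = 18 / 26281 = 0.00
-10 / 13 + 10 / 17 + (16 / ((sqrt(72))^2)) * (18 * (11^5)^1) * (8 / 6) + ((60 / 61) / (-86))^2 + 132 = 3918671950478128 / 4561525527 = 859070.49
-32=-32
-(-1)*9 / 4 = 9 / 4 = 2.25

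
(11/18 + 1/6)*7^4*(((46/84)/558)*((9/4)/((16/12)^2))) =55223/23808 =2.32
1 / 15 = 0.07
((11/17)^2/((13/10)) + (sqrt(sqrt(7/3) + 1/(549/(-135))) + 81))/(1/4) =329.82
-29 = -29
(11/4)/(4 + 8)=11/48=0.23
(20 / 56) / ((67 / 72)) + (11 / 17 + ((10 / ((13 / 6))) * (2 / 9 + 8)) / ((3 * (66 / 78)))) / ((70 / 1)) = 0.61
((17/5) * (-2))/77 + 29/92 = 8037/35420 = 0.23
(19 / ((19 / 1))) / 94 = 1 / 94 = 0.01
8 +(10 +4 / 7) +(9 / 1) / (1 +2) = 151 / 7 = 21.57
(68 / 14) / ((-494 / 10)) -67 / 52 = -9591 / 6916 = -1.39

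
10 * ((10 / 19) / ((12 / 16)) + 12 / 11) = 11240 / 627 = 17.93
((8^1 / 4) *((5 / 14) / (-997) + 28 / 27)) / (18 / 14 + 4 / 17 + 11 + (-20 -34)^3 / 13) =-86342269 / 503892615474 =-0.00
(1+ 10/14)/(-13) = -12/91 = -0.13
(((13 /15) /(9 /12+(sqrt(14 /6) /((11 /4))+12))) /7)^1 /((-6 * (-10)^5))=26741 /1649149250000- 143 * sqrt(21) /927646453125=0.00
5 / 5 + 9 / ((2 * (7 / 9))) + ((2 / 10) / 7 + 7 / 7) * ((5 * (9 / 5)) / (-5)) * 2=1079 / 350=3.08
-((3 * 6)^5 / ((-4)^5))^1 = 59049 / 32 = 1845.28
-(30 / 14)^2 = -225 / 49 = -4.59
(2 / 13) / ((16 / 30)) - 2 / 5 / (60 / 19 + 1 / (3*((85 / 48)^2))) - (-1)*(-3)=-16509073 / 5825196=-2.83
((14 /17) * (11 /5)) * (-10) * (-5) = 1540 /17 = 90.59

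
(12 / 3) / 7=4 / 7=0.57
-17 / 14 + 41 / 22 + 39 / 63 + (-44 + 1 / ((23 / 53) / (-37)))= -680024 / 5313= -127.99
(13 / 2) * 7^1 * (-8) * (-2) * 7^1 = 5096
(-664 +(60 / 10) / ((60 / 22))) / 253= -3309 / 1265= -2.62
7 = 7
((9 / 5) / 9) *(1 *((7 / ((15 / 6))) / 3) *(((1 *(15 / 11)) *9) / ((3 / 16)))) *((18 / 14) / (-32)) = -27 / 55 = -0.49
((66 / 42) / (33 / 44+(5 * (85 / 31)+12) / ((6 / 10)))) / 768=341 / 7266112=0.00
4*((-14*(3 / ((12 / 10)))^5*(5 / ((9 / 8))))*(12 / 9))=-32407.41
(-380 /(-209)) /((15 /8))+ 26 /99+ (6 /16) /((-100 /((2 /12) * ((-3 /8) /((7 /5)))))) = 2186537 /1774080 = 1.23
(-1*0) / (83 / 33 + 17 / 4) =0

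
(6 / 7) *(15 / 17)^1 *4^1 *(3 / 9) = 120 / 119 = 1.01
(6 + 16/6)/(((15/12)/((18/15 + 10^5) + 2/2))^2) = 104004576050336/1875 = 55469107226.85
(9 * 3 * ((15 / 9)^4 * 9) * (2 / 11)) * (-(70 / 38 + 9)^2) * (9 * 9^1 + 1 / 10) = -12905848500 / 3971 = -3250024.80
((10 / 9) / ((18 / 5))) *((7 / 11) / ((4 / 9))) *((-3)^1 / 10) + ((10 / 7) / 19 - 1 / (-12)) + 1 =36023 / 35112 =1.03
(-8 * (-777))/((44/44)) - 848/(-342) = 1063360/171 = 6218.48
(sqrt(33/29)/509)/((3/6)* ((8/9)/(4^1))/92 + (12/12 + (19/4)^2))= 3312* sqrt(957)/1151992723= 0.00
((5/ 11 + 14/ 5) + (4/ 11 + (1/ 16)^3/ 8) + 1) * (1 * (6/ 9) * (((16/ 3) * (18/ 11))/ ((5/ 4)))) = 21.50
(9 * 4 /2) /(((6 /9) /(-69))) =-1863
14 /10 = 7 /5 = 1.40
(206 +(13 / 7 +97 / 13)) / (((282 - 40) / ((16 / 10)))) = 78376 / 55055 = 1.42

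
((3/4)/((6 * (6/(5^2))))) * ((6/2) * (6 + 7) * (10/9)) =22.57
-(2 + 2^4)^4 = -104976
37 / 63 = 0.59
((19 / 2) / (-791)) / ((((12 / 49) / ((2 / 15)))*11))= -133 / 223740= -0.00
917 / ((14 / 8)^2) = 299.43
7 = 7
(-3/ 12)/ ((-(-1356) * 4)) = -1/ 21696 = -0.00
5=5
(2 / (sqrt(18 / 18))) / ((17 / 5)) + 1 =1.59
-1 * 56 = -56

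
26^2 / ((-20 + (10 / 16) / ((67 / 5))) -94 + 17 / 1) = -362336 / 51967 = -6.97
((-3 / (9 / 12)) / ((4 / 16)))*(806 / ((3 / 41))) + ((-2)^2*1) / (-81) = -14275876 / 81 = -176245.38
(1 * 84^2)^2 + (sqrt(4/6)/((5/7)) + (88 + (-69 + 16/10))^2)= 7 * sqrt(6)/15 + 1244689009/25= 49787561.50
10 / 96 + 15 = 15.10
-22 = -22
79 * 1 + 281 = 360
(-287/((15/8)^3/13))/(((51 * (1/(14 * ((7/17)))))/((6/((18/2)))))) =-374413312/8778375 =-42.65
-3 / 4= -0.75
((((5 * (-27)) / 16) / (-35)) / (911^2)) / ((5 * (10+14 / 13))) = 39 / 7436092160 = 0.00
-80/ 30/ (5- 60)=8/ 165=0.05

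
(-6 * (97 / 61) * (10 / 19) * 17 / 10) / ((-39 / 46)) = 151708 / 15067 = 10.07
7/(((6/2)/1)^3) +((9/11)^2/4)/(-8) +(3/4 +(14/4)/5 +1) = 1405249/522720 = 2.69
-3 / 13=-0.23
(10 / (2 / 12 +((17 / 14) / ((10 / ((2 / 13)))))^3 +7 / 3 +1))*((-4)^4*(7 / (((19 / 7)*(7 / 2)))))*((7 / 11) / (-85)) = -37811178496000 / 9371049626389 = -4.03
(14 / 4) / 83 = 7 / 166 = 0.04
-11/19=-0.58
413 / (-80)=-413 / 80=-5.16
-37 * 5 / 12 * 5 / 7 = -925 / 84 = -11.01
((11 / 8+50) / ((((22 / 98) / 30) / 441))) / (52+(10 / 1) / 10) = 133219485 / 2332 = 57126.71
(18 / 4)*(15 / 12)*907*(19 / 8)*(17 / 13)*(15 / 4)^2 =2966230125 / 13312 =222823.78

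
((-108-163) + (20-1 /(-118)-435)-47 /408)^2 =272776967753521 /579461184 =470742.43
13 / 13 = 1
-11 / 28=-0.39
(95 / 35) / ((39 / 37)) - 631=-171560 / 273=-628.42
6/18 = 0.33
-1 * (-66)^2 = -4356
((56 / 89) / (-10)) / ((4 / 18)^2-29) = 0.00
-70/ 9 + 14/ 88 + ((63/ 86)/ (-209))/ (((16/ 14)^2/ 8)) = -898849/ 117648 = -7.64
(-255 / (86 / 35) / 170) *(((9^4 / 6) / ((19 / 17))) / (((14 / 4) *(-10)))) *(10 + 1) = 1226907 / 6536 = 187.72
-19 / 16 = -1.19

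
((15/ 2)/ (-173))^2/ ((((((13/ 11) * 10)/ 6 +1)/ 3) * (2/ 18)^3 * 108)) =601425/ 46928672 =0.01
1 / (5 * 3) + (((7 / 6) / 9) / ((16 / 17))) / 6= 2323 / 25920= 0.09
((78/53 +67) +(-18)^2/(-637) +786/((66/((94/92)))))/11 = 1368883983/187913726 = 7.28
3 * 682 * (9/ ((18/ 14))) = 14322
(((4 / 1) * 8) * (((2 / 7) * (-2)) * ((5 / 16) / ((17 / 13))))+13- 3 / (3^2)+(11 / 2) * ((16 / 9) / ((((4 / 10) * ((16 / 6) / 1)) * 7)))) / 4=2.40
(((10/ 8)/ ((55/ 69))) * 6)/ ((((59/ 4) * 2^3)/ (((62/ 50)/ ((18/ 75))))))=2139/ 5192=0.41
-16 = -16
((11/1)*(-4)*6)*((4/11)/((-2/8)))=384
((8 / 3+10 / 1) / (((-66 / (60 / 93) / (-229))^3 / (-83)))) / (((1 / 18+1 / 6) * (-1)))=53067.97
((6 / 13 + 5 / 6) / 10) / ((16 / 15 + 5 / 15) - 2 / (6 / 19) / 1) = -101 / 3848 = -0.03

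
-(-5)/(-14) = -5/14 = -0.36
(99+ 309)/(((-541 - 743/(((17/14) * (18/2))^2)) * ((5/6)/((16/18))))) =-0.80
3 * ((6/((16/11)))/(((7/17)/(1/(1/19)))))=31977/56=571.02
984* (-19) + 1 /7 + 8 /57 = -7459591 /399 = -18695.72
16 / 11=1.45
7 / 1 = 7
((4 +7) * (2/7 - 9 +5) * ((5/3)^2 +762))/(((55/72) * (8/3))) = -536874/35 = -15339.26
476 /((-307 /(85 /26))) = -20230 /3991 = -5.07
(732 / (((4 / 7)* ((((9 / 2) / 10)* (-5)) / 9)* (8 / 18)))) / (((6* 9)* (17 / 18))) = -3843 / 17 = -226.06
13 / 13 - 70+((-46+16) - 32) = -131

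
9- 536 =-527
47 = 47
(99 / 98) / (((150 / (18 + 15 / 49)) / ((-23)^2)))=65.22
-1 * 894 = -894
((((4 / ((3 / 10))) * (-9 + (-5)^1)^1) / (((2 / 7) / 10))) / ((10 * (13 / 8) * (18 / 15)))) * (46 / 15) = -360640 / 351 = -1027.46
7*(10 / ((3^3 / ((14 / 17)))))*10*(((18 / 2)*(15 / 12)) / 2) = 6125 / 51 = 120.10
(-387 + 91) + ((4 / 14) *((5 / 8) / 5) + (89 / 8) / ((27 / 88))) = -196337 / 756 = -259.71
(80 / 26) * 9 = 360 / 13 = 27.69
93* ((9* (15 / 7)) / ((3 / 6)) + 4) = 27714 / 7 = 3959.14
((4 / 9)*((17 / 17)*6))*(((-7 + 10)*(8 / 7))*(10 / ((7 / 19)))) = 12160 / 49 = 248.16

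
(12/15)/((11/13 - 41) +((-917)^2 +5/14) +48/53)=38584/40554200755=0.00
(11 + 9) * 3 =60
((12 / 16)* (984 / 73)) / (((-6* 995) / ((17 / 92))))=-2091 / 6682420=-0.00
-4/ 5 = -0.80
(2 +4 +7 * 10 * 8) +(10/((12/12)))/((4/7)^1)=1167/2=583.50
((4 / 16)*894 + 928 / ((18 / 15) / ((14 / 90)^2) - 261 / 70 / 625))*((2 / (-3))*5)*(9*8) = -294255833240 / 5061891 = -58131.60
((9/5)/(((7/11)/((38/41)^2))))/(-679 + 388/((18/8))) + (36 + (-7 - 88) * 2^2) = -92271981764/268228765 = -344.00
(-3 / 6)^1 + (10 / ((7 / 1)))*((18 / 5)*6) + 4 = 481 / 14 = 34.36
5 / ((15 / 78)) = 26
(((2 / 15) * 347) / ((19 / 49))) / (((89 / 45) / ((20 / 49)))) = 24.62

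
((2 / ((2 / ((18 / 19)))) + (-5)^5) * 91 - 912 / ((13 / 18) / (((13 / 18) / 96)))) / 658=-10803335 / 25004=-432.06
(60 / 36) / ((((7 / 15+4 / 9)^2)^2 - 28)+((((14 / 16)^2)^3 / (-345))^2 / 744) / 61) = -3758511094016193331200000 / 61588981211755473075001573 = -0.06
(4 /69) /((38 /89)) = 178 /1311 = 0.14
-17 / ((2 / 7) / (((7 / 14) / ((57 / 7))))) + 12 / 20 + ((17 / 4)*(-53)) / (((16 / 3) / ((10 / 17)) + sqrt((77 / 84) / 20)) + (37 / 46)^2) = -177723277734421 / 6769426800615 + 3782051115*sqrt(165) / 95009498956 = -25.74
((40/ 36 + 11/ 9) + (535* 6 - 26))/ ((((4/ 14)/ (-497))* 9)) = -33255761/ 54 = -615847.43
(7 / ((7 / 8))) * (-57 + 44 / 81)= -36584 / 81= -451.65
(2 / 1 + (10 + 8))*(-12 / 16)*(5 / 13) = -75 / 13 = -5.77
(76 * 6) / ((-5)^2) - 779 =-19019 / 25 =-760.76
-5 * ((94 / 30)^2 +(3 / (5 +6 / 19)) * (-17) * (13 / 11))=7.60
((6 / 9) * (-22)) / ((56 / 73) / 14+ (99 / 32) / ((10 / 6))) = -7.67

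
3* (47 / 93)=1.52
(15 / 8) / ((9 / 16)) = 10 / 3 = 3.33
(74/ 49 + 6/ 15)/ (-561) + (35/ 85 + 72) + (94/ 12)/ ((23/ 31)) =82.97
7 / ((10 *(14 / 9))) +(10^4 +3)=200069 / 20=10003.45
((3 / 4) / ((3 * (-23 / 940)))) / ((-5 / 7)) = 329 / 23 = 14.30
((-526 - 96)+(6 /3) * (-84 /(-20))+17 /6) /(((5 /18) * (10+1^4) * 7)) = -54969 /1925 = -28.56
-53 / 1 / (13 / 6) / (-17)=318 / 221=1.44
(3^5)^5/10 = 847288609443/10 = 84728860944.30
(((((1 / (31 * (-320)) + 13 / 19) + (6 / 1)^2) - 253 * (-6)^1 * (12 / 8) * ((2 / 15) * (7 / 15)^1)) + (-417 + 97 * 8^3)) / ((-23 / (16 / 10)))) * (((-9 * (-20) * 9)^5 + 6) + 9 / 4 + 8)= -415767190242932127918740781 / 10837600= -38363400590807201586.95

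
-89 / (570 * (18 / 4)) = -89 / 2565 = -0.03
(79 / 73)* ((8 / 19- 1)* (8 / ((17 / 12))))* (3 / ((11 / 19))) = -22752 / 1241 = -18.33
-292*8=-2336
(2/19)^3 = 8/6859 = 0.00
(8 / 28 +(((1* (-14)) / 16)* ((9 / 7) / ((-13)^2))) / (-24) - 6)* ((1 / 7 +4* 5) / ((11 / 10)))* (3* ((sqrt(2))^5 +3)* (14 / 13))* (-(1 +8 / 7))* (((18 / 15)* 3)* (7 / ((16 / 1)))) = 6737647635 / 1968512 +2245882545* sqrt(2) / 492128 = 9876.64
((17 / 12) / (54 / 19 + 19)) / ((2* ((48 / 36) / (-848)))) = -17119 / 830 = -20.63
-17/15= -1.13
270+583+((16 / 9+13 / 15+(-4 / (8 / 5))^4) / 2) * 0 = 853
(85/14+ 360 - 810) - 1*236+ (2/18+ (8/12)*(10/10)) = -85573/126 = -679.15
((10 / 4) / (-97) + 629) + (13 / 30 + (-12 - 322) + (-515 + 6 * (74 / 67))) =-20760949 / 97485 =-212.97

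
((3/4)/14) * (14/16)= 3/64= 0.05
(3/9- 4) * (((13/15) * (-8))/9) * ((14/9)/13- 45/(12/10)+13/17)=-6408908/61965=-103.43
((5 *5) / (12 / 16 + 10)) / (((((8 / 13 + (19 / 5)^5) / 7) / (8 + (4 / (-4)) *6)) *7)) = 8125000 / 1385214341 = 0.01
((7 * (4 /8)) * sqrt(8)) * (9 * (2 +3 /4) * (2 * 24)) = 8316 * sqrt(2) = 11760.60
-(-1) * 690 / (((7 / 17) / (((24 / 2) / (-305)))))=-28152 / 427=-65.93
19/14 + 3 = 61/14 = 4.36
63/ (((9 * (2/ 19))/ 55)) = 7315/ 2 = 3657.50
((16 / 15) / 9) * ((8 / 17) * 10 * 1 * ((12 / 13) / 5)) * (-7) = -7168 / 9945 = -0.72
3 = 3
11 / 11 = 1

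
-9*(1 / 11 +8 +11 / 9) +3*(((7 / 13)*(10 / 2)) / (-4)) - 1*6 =-52531 / 572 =-91.84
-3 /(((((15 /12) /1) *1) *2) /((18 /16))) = -27 /20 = -1.35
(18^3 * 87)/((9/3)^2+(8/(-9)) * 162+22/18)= -1141614/301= -3792.74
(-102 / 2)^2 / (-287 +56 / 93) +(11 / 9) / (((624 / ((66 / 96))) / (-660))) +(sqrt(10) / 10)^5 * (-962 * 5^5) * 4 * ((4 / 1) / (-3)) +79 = 13767436811 / 199442880 +48100 * sqrt(10) / 3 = 50770.88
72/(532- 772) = -3/10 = -0.30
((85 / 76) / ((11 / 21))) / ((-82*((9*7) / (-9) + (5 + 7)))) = -357 / 68552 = -0.01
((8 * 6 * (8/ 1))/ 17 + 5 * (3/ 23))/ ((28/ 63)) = 81783/ 1564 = 52.29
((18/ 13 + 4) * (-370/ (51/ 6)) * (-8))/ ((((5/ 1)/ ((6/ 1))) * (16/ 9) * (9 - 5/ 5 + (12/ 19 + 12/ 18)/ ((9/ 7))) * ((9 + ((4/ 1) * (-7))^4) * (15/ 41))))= 196111692/ 313928470115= 0.00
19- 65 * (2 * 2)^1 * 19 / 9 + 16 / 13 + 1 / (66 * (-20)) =-27215359 / 51480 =-528.66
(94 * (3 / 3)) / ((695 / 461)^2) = 19976974 / 483025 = 41.36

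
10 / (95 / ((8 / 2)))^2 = 32 / 1805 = 0.02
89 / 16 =5.56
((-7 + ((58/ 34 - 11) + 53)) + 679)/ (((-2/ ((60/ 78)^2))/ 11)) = -6691850/ 2873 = -2329.22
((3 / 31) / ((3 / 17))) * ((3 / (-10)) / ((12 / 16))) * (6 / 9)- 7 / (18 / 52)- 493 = -716149 / 1395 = -513.37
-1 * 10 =-10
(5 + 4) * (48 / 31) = 432 / 31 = 13.94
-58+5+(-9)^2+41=69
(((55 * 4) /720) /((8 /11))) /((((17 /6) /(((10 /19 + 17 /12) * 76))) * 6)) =53603 /14688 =3.65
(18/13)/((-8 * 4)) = -9/208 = -0.04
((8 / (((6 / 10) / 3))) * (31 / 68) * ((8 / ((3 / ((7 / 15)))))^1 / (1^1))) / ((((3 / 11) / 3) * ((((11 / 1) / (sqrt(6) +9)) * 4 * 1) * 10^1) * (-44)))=-217 / 1870 -217 * sqrt(6) / 16830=-0.15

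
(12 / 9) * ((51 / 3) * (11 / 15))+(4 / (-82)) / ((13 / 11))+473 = 489.58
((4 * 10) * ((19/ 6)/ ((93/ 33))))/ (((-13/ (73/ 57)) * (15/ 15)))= -16060/ 3627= -4.43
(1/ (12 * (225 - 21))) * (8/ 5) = 1/ 1530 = 0.00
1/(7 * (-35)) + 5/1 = 1224/245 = 5.00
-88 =-88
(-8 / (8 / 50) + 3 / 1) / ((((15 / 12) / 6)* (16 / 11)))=-155.10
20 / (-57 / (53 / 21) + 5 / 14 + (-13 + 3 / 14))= -742 / 1299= -0.57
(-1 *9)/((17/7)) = -63/17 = -3.71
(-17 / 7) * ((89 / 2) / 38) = -1513 / 532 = -2.84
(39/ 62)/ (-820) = -39/ 50840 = -0.00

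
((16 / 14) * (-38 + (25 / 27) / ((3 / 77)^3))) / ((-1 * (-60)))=22771246 / 76545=297.49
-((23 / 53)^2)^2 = -279841 / 7890481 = -0.04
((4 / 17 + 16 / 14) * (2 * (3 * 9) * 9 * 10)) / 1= 797040 / 119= 6697.82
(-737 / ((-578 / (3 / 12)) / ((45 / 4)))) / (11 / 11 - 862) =-11055 / 2654176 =-0.00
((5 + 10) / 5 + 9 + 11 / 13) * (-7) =-1169 / 13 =-89.92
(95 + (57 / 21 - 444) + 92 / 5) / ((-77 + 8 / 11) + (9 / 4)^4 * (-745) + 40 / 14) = 1700864 / 99426035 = 0.02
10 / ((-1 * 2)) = -5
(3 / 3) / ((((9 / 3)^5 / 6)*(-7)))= -2 / 567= -0.00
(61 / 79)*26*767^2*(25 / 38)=11662829425 / 1501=7770039.59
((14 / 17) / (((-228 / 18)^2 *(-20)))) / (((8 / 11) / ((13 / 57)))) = -0.00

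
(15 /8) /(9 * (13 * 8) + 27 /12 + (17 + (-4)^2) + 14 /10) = 75 /38906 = 0.00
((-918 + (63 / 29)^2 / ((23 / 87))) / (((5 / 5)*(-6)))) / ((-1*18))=-22237 / 2668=-8.33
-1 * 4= -4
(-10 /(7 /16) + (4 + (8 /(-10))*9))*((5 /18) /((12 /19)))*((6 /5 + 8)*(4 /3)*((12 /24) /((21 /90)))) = -132848 /441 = -301.24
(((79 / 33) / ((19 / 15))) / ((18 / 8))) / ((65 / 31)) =9796 / 24453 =0.40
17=17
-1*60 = -60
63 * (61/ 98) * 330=90585/ 7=12940.71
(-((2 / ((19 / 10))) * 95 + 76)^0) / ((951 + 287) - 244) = -1 / 994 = -0.00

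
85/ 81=1.05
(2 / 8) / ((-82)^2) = 1 / 26896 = 0.00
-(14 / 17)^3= -2744 / 4913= -0.56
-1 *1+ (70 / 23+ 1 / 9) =446 / 207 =2.15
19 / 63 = 0.30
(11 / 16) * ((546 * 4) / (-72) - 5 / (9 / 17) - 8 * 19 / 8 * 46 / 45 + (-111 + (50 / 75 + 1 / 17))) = -29711 / 255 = -116.51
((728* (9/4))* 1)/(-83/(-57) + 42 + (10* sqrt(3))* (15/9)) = 231267582/3428029 - 88697700* sqrt(3)/3428029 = 22.65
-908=-908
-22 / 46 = -11 / 23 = -0.48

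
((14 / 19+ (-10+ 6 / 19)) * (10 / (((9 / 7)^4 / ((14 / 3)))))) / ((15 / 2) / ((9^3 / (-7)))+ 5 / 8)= -18286016 / 66177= -276.32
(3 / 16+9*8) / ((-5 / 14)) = -1617 / 8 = -202.12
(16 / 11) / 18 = 8 / 99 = 0.08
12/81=4/27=0.15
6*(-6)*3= -108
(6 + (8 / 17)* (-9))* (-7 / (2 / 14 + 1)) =-735 / 68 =-10.81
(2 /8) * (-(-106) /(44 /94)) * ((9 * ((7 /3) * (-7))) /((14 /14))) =-366177 /44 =-8322.20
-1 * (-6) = 6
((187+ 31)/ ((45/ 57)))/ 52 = 2071/ 390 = 5.31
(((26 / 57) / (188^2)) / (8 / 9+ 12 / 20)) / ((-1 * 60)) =-13 / 89985824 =-0.00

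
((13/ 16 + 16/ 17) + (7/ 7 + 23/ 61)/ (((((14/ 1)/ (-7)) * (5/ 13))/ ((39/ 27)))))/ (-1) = 207097/ 248880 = 0.83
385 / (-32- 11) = -385 / 43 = -8.95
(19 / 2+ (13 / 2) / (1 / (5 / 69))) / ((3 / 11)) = 7568 / 207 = 36.56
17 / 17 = 1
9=9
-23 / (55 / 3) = -1.25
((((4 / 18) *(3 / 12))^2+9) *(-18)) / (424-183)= -2917 / 4338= -0.67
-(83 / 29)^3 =-571787 / 24389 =-23.44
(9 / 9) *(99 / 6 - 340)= -647 / 2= -323.50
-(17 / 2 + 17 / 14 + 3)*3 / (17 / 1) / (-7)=267 / 833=0.32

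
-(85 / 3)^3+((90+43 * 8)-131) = -605944 / 27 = -22442.37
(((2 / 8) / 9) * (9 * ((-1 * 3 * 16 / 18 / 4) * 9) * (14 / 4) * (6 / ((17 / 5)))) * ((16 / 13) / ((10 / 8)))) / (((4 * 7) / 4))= -288 / 221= -1.30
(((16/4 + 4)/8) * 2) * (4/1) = 8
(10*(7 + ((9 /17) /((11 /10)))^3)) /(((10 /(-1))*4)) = -46503421 /26156812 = -1.78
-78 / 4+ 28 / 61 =-2323 / 122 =-19.04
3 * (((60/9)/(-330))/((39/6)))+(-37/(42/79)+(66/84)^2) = -5800721/84084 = -68.99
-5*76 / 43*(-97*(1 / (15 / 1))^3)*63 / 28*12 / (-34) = -3686 / 18275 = -0.20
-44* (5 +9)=-616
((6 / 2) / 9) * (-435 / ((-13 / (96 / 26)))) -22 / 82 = 283501 / 6929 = 40.92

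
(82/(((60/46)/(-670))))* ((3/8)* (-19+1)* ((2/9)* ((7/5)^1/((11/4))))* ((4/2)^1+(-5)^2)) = 47764836/55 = 868451.56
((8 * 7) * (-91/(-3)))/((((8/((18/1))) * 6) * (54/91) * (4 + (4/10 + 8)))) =289835/3348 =86.57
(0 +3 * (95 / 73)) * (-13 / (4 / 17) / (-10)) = 12597 / 584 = 21.57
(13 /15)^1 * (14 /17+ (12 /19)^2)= 97526 /92055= 1.06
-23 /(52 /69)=-1587 /52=-30.52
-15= -15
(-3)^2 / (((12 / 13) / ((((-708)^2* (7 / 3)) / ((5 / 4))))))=45615024 / 5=9123004.80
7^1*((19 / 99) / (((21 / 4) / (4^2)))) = 1216 / 297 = 4.09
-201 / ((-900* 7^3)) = 67 / 102900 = 0.00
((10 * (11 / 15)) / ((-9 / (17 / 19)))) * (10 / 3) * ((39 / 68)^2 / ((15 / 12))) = -1859 / 2907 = -0.64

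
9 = 9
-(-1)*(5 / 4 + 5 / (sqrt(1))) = 25 / 4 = 6.25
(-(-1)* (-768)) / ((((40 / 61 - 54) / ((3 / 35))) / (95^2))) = 126840960 / 11389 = 11137.15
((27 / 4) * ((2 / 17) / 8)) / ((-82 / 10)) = -135 / 11152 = -0.01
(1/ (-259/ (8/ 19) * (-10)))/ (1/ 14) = 8/ 3515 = 0.00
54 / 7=7.71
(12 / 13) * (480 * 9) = 51840 / 13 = 3987.69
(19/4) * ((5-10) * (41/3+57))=-5035/3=-1678.33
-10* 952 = -9520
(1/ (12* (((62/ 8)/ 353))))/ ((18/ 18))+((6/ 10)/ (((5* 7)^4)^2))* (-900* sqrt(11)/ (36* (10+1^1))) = 353/ 93 - 3* sqrt(11)/ 4954125859375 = 3.80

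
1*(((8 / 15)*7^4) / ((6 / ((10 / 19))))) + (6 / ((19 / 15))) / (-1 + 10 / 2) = 38821 / 342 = 113.51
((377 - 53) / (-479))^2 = 104976 / 229441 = 0.46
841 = 841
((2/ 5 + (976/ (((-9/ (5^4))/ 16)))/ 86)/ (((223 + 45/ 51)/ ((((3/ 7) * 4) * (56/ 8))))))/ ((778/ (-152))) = 63047599984/ 477472215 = 132.04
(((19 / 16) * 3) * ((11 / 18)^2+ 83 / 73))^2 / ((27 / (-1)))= -460735500625 / 429632335872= -1.07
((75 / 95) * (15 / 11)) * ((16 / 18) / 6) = 0.16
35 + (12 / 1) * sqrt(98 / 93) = 28 * sqrt(186) / 31 + 35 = 47.32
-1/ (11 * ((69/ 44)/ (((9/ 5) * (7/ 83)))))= -84/ 9545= -0.01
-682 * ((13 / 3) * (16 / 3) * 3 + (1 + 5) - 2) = -150040 / 3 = -50013.33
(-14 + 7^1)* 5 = -35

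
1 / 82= 0.01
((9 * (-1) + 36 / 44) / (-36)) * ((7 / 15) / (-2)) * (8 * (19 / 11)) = -266 / 363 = -0.73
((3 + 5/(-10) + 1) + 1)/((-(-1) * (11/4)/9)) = 162/11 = 14.73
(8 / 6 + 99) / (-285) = -301 / 855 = -0.35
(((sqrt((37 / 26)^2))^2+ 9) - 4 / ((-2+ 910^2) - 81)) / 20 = 0.55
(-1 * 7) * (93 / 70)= -93 / 10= -9.30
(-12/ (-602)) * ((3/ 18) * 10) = 10/ 301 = 0.03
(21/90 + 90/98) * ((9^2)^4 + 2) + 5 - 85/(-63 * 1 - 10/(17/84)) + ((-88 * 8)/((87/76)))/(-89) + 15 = 815093440762899/16440970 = 49576967.83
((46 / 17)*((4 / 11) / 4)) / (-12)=-0.02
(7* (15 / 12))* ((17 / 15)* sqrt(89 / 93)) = 119* sqrt(8277) / 1116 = 9.70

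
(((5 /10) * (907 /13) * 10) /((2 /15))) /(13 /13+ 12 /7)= 476175 /494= 963.92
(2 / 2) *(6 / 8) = 3 / 4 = 0.75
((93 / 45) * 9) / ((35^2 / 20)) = 372 / 1225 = 0.30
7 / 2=3.50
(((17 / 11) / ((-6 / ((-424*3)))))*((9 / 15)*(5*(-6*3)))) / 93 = -64872 / 341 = -190.24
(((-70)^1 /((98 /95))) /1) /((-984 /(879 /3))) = 139175 /6888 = 20.21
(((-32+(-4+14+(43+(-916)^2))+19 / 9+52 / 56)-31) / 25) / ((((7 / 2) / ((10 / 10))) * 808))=105720179 / 8908200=11.87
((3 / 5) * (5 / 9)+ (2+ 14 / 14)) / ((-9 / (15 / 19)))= -50 / 171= -0.29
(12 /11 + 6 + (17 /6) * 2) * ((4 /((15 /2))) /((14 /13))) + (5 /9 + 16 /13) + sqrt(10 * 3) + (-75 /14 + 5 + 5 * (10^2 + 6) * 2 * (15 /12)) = sqrt(30) + 40022399 /30030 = 1338.22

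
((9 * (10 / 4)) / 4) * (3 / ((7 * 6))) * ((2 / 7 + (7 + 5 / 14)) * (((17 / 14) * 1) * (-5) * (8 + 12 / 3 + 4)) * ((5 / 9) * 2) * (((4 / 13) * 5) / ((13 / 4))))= -9095000 / 57967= -156.90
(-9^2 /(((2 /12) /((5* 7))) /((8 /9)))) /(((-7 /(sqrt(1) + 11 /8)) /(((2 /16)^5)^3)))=0.00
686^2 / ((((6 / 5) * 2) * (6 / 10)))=2941225 / 9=326802.78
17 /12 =1.42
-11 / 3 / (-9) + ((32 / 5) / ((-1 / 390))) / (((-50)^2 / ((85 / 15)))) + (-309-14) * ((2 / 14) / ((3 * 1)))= -2437054 / 118125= -20.63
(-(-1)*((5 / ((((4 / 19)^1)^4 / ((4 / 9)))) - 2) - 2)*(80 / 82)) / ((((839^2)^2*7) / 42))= 3246505 / 243788348926572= 0.00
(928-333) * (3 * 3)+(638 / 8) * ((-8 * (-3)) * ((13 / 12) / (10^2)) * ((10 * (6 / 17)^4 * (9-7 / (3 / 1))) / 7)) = 3132576189 / 584647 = 5358.06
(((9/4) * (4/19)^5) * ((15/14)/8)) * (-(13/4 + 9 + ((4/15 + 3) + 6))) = -46476/17332693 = -0.00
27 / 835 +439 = 366592 / 835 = 439.03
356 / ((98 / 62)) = 11036 / 49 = 225.22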